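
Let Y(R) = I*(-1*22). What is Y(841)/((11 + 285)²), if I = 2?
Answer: -11/21904 ≈ -0.00050219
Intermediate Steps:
Y(R) = -44 (Y(R) = 2*(-1*22) = 2*(-22) = -44)
Y(841)/((11 + 285)²) = -44/(11 + 285)² = -44/(296²) = -44/87616 = -44*1/87616 = -11/21904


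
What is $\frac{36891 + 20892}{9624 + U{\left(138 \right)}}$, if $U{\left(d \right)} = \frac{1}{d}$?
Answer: $\frac{7974054}{1328113} \approx 6.004$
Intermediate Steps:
$\frac{36891 + 20892}{9624 + U{\left(138 \right)}} = \frac{36891 + 20892}{9624 + \frac{1}{138}} = \frac{57783}{9624 + \frac{1}{138}} = \frac{57783}{\frac{1328113}{138}} = 57783 \cdot \frac{138}{1328113} = \frac{7974054}{1328113}$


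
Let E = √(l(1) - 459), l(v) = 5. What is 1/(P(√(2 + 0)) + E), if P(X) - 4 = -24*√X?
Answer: 1/(4 - 24*2^(¼) + I*√454) ≈ -0.023234 - 0.020172*I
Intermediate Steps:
P(X) = 4 - 24*√X
E = I*√454 (E = √(5 - 459) = √(-454) = I*√454 ≈ 21.307*I)
1/(P(√(2 + 0)) + E) = 1/((4 - 24*(2 + 0)^(¼)) + I*√454) = 1/((4 - 24*2^(¼)) + I*√454) = 1/(4 - 24*2^(¼) + I*√454)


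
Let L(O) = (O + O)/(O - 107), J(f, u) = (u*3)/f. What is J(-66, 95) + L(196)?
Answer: 169/1958 ≈ 0.086313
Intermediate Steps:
J(f, u) = 3*u/f (J(f, u) = (3*u)/f = 3*u/f)
L(O) = 2*O/(-107 + O) (L(O) = (2*O)/(-107 + O) = 2*O/(-107 + O))
J(-66, 95) + L(196) = 3*95/(-66) + 2*196/(-107 + 196) = 3*95*(-1/66) + 2*196/89 = -95/22 + 2*196*(1/89) = -95/22 + 392/89 = 169/1958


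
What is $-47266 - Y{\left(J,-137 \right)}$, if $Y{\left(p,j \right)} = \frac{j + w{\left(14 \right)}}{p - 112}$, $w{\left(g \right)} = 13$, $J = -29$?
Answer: $- \frac{6664630}{141} \approx -47267.0$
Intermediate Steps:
$Y{\left(p,j \right)} = \frac{13 + j}{-112 + p}$ ($Y{\left(p,j \right)} = \frac{j + 13}{p - 112} = \frac{13 + j}{-112 + p}$)
$-47266 - Y{\left(J,-137 \right)} = -47266 - \frac{13 - 137}{-112 - 29} = -47266 - \frac{1}{-141} \left(-124\right) = -47266 - \left(- \frac{1}{141}\right) \left(-124\right) = -47266 - \frac{124}{141} = - \frac{6664630}{141}$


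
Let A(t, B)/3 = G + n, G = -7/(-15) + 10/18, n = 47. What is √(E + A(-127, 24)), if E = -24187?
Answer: 2*I*√1352415/15 ≈ 155.06*I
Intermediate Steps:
G = 46/45 (G = -7*(-1/15) + 10*(1/18) = 7/15 + 5/9 = 46/45 ≈ 1.0222)
A(t, B) = 2161/15 (A(t, B) = 3*(46/45 + 47) = 3*(2161/45) = 2161/15)
√(E + A(-127, 24)) = √(-24187 + 2161/15) = √(-360644/15) = 2*I*√1352415/15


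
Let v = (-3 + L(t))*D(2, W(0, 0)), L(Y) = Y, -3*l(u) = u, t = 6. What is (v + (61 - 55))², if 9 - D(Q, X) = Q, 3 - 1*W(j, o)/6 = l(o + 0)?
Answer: 729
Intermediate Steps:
l(u) = -u/3
W(j, o) = 18 + 2*o (W(j, o) = 18 - (-2)*(o + 0) = 18 - (-2)*o = 18 + 2*o)
D(Q, X) = 9 - Q
v = 21 (v = (-3 + 6)*(9 - 1*2) = 3*(9 - 2) = 3*7 = 21)
(v + (61 - 55))² = (21 + (61 - 55))² = (21 + 6)² = 27² = 729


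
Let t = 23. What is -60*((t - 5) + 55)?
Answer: -4380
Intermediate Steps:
-60*((t - 5) + 55) = -60*((23 - 5) + 55) = -60*(18 + 55) = -60*73 = -4380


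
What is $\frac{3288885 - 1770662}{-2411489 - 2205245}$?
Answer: $- \frac{1518223}{4616734} \approx -0.32885$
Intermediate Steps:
$\frac{3288885 - 1770662}{-2411489 - 2205245} = \frac{1518223}{-2411489 - 2205245} = \frac{1518223}{-4616734} = 1518223 \left(- \frac{1}{4616734}\right) = - \frac{1518223}{4616734}$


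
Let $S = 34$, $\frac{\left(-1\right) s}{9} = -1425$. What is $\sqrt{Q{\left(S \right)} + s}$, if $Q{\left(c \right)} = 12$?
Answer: $\sqrt{12837} \approx 113.3$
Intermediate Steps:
$s = 12825$ ($s = \left(-9\right) \left(-1425\right) = 12825$)
$\sqrt{Q{\left(S \right)} + s} = \sqrt{12 + 12825} = \sqrt{12837}$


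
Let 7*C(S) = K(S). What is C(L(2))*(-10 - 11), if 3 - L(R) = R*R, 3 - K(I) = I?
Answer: -12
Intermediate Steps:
K(I) = 3 - I
L(R) = 3 - R² (L(R) = 3 - R*R = 3 - R²)
C(S) = 3/7 - S/7 (C(S) = (3 - S)/7 = 3/7 - S/7)
C(L(2))*(-10 - 11) = (3/7 - (3 - 1*2²)/7)*(-10 - 11) = (3/7 - (3 - 1*4)/7)*(-21) = (3/7 - (3 - 4)/7)*(-21) = (3/7 - ⅐*(-1))*(-21) = (3/7 + ⅐)*(-21) = (4/7)*(-21) = -12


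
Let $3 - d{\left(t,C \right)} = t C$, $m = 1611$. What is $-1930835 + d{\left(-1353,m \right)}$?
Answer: $248851$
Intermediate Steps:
$d{\left(t,C \right)} = 3 - C t$ ($d{\left(t,C \right)} = 3 - t C = 3 - C t$)
$-1930835 + d{\left(-1353,m \right)} = -1930835 - \left(-3 + 1611 \left(-1353\right)\right) = -1930835 + \left(3 + 2179683\right) = -1930835 + 2179686 = 248851$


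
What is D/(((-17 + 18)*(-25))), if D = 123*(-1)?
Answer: 123/25 ≈ 4.9200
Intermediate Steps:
D = -123
D/(((-17 + 18)*(-25))) = -123*(-1/(25*(-17 + 18))) = -123/(1*(-25)) = -123/(-25) = -123*(-1/25) = 123/25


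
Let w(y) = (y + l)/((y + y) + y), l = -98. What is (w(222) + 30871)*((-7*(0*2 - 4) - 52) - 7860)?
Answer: -9005371980/37 ≈ -2.4339e+8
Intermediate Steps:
w(y) = (-98 + y)/(3*y) (w(y) = (y - 98)/((y + y) + y) = (-98 + y)/(2*y + y) = (-98 + y)/((3*y)) = (-98 + y)*(1/(3*y)) = (-98 + y)/(3*y))
(w(222) + 30871)*((-7*(0*2 - 4) - 52) - 7860) = ((⅓)*(-98 + 222)/222 + 30871)*((-7*(0*2 - 4) - 52) - 7860) = ((⅓)*(1/222)*124 + 30871)*((-7*(0 - 4) - 52) - 7860) = (62/333 + 30871)*((-7*(-4) - 52) - 7860) = 10280105*((28 - 52) - 7860)/333 = 10280105*(-24 - 7860)/333 = (10280105/333)*(-7884) = -9005371980/37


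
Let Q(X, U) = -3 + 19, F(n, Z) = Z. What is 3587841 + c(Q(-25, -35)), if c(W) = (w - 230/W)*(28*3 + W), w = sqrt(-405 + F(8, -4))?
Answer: 7172807/2 + 100*I*sqrt(409) ≈ 3.5864e+6 + 2022.4*I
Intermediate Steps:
Q(X, U) = 16
w = I*sqrt(409) (w = sqrt(-405 - 4) = sqrt(-409) = I*sqrt(409) ≈ 20.224*I)
c(W) = (84 + W)*(-230/W + I*sqrt(409)) (c(W) = (I*sqrt(409) - 230/W)*(28*3 + W) = (-230/W + I*sqrt(409))*(84 + W) = (84 + W)*(-230/W + I*sqrt(409)))
3587841 + c(Q(-25, -35)) = 3587841 + (-230 - 19320/16 + 84*I*sqrt(409) + I*16*sqrt(409)) = 3587841 + (-230 - 19320*1/16 + 84*I*sqrt(409) + 16*I*sqrt(409)) = 3587841 + (-230 - 2415/2 + 84*I*sqrt(409) + 16*I*sqrt(409)) = 3587841 + (-2875/2 + 100*I*sqrt(409)) = 7172807/2 + 100*I*sqrt(409)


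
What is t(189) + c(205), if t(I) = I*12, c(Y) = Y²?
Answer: 44293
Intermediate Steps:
t(I) = 12*I
t(189) + c(205) = 12*189 + 205² = 2268 + 42025 = 44293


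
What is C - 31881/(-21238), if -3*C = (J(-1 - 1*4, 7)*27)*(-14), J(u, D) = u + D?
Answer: 5383857/21238 ≈ 253.50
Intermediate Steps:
J(u, D) = D + u
C = 252 (C = -(7 + (-1 - 1*4))*27*(-14)/3 = -(7 + (-1 - 4))*27*(-14)/3 = -(7 - 5)*27*(-14)/3 = -2*27*(-14)/3 = -18*(-14) = -⅓*(-756) = 252)
C - 31881/(-21238) = 252 - 31881/(-21238) = 252 - 31881*(-1)/21238 = 252 - 1*(-31881/21238) = 252 + 31881/21238 = 5383857/21238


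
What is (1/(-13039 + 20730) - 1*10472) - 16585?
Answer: -208095386/7691 ≈ -27057.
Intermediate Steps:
(1/(-13039 + 20730) - 1*10472) - 16585 = (1/7691 - 10472) - 16585 = -80540151/7691 - 16585 = -208095386/7691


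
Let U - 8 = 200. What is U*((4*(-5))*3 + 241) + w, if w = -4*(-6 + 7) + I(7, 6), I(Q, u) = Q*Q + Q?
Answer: 37700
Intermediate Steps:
U = 208 (U = 8 + 200 = 208)
I(Q, u) = Q + Q**2 (I(Q, u) = Q**2 + Q = Q + Q**2)
w = 52 (w = -4*(-6 + 7) + 7*(1 + 7) = -4*1 + 7*8 = -4 + 56 = 52)
U*((4*(-5))*3 + 241) + w = 208*((4*(-5))*3 + 241) + 52 = 208*(-20*3 + 241) + 52 = 208*(-60 + 241) + 52 = 208*181 + 52 = 37648 + 52 = 37700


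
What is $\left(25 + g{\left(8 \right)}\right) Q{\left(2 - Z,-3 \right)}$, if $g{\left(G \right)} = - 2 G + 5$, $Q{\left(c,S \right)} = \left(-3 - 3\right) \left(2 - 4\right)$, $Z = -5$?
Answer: $168$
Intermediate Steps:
$Q{\left(c,S \right)} = 12$ ($Q{\left(c,S \right)} = \left(-6\right) \left(-2\right) = 12$)
$g{\left(G \right)} = 5 - 2 G$
$\left(25 + g{\left(8 \right)}\right) Q{\left(2 - Z,-3 \right)} = \left(25 + \left(5 - 16\right)\right) 12 = \left(25 - 11\right) 12 = 14 \cdot 12 = 168$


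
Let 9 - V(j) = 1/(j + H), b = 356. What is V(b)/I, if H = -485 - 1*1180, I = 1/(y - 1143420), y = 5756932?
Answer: 54356398384/1309 ≈ 4.1525e+7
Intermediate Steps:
I = 1/4613512 (I = 1/(5756932 - 1143420) = 1/4613512 ≈ 2.1675e-7)
H = -1665 (H = -485 - 1180 = -1665)
V(j) = 9 - 1/(-1665 + j) (V(j) = 9 - 1/(j - 1665) = 9 - 1/(-1665 + j))
V(b)/I = ((-14986 + 9*356)/(-1665 + 356))/(1/4613512) = ((-14986 + 3204)/(-1309))*4613512 = -1/1309*(-11782)*4613512 = (11782/1309)*4613512 = 54356398384/1309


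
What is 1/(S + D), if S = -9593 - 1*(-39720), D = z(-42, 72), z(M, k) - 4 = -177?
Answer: 1/29954 ≈ 3.3385e-5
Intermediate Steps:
z(M, k) = -173 (z(M, k) = 4 - 177 = -173)
D = -173
S = 30127 (S = -9593 + 39720 = 30127)
1/(S + D) = 1/(30127 - 173) = 1/29954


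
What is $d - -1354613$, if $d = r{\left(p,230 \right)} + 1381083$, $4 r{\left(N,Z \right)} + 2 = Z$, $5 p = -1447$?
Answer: $2735753$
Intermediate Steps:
$p = - \frac{1447}{5}$ ($p = \frac{1}{5} \left(-1447\right) = - \frac{1447}{5} \approx -289.4$)
$r{\left(N,Z \right)} = - \frac{1}{2} + \frac{Z}{4}$
$d = 1381140$ ($d = \left(- \frac{1}{2} + \frac{1}{4} \cdot 230\right) + 1381083 = \left(- \frac{1}{2} + \frac{115}{2}\right) + 1381083 = 57 + 1381083 = 1381140$)
$d - -1354613 = 1381140 - -1354613 = 1381140 + 1354613 = 2735753$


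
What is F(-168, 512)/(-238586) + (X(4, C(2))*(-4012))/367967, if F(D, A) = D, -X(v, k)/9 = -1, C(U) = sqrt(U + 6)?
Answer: -4276522416/43895887331 ≈ -0.097424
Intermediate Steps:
C(U) = sqrt(6 + U)
X(v, k) = 9 (X(v, k) = -9*(-1) = 9)
F(-168, 512)/(-238586) + (X(4, C(2))*(-4012))/367967 = -168/(-238586) + (9*(-4012))/367967 = -168*(-1/238586) - 36108*1/367967 = 84/119293 - 36108/367967 = -4276522416/43895887331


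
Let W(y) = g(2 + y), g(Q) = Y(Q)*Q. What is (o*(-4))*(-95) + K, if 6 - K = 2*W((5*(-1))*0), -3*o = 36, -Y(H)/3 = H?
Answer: -4530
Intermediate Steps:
Y(H) = -3*H
o = -12 (o = -⅓*36 = -12)
g(Q) = -3*Q² (g(Q) = (-3*Q)*Q = -3*Q²)
W(y) = -3*(2 + y)²
K = 30 (K = 6 - 2*(-3*(2 + (5*(-1))*0)²) = 6 - 2*(-3*(2 - 5*0)²) = 6 - 2*(-3*(2 + 0)²) = 6 - 2*(-3*2²) = 6 - 2*(-3*4) = 6 - 2*(-12) = 6 - 1*(-24) = 6 + 24 = 30)
(o*(-4))*(-95) + K = -12*(-4)*(-95) + 30 = 48*(-95) + 30 = -4560 + 30 = -4530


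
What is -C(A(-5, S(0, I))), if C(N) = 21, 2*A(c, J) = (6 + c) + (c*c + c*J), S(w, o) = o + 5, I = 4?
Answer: -21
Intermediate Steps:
S(w, o) = 5 + o
A(c, J) = 3 + c/2 + c²/2 + J*c/2 (A(c, J) = ((6 + c) + (c*c + c*J))/2 = ((6 + c) + (c² + J*c))/2 = (6 + c + c² + J*c)/2 = 3 + c/2 + c²/2 + J*c/2)
-C(A(-5, S(0, I))) = -1*21 = -21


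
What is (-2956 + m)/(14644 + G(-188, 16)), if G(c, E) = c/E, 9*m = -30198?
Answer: -75736/175587 ≈ -0.43133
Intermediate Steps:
m = -10066/3 (m = (1/9)*(-30198) = -10066/3 ≈ -3355.3)
(-2956 + m)/(14644 + G(-188, 16)) = (-2956 - 10066/3)/(14644 - 188/16) = -18934/(3*(14644 - 188*1/16)) = -18934/(3*(14644 - 47/4)) = -18934/(3*58529/4) = -18934/3*4/58529 = -75736/175587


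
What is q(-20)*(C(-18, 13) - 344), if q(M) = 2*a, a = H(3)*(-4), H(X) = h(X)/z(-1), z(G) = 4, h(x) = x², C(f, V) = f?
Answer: 6516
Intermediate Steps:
H(X) = X²/4
a = -9 (a = ((¼)*3²)*(-4) = ((¼)*9)*(-4) = (9/4)*(-4) = -9)
q(M) = -18 (q(M) = 2*(-9) = -18)
q(-20)*(C(-18, 13) - 344) = -18*(-18 - 344) = -18*(-362) = 6516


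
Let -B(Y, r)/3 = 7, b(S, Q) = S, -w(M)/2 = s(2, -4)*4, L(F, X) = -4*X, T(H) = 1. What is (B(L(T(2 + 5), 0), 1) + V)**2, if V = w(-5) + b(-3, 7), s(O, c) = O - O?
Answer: 576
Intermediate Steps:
s(O, c) = 0
w(M) = 0 (w(M) = -0*4 = -2*0 = 0)
B(Y, r) = -21 (B(Y, r) = -3*7 = -21)
V = -3 (V = 0 - 3 = -3)
(B(L(T(2 + 5), 0), 1) + V)**2 = (-21 - 3)**2 = (-24)**2 = 576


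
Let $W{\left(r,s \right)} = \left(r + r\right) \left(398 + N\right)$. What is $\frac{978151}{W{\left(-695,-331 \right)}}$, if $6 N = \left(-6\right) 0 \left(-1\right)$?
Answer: $- \frac{978151}{553220} \approx -1.7681$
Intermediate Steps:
$N = 0$ ($N = \frac{\left(-6\right) 0 \left(-1\right)}{6} = \frac{0 \left(-1\right)}{6} = \frac{1}{6} \cdot 0 = 0$)
$W{\left(r,s \right)} = 796 r$ ($W{\left(r,s \right)} = \left(r + r\right) \left(398 + 0\right) = 2 r 398 = 796 r$)
$\frac{978151}{W{\left(-695,-331 \right)}} = \frac{978151}{796 \left(-695\right)} = \frac{978151}{-553220} = 978151 \left(- \frac{1}{553220}\right) = - \frac{978151}{553220}$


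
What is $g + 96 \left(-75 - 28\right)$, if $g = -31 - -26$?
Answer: $-9893$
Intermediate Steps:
$g = -5$ ($g = -31 + 26 = -5$)
$g + 96 \left(-75 - 28\right) = -5 + 96 \left(-75 - 28\right) = -5 + 96 \left(-103\right) = -5 - 9888 = -9893$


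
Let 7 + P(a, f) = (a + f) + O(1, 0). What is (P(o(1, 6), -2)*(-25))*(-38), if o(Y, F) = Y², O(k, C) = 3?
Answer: -4750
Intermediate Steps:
P(a, f) = -4 + a + f (P(a, f) = -7 + ((a + f) + 3) = -7 + (3 + a + f) = -4 + a + f)
(P(o(1, 6), -2)*(-25))*(-38) = ((-4 + 1² - 2)*(-25))*(-38) = ((-4 + 1 - 2)*(-25))*(-38) = -5*(-25)*(-38) = 125*(-38) = -4750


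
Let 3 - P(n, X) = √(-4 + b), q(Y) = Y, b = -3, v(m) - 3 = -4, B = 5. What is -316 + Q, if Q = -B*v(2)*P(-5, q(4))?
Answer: -301 - 5*I*√7 ≈ -301.0 - 13.229*I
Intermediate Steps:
v(m) = -1 (v(m) = 3 - 4 = -1)
P(n, X) = 3 - I*√7 (P(n, X) = 3 - √(-4 - 3) = 3 - √(-7) = 3 - I*√7)
Q = 15 - 5*I*√7 (Q = -5*(-1)*(3 - I*√7) = -(-5)*(3 - I*√7) = -(-15 + 5*I*√7) = 15 - 5*I*√7 ≈ 15.0 - 13.229*I)
-316 + Q = -316 + (15 - 5*I*√7) = -301 - 5*I*√7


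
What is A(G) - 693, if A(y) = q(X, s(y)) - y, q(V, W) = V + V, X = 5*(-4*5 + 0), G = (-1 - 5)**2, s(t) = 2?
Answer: -929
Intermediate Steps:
G = 36 (G = (-6)**2 = 36)
X = -100 (X = 5*(-20 + 0) = 5*(-20) = -100)
q(V, W) = 2*V
A(y) = -200 - y (A(y) = 2*(-100) - y = -200 - y)
A(G) - 693 = (-200 - 1*36) - 693 = (-200 - 36) - 693 = -236 - 693 = -929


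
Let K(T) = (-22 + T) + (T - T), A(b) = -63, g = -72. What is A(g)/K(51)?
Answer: -63/29 ≈ -2.1724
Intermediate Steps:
K(T) = -22 + T (K(T) = (-22 + T) + 0 = -22 + T)
A(g)/K(51) = -63/(-22 + 51) = -63/29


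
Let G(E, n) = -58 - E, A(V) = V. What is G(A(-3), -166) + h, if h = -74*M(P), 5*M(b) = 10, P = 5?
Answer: -203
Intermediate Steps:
M(b) = 2 (M(b) = (1/5)*10 = 2)
h = -148 (h = -74*2 = -148)
G(A(-3), -166) + h = (-58 - 1*(-3)) - 148 = (-58 + 3) - 148 = -55 - 148 = -203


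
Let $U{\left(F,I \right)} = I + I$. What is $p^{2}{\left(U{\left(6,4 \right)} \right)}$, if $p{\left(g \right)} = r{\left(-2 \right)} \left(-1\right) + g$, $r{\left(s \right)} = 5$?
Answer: $9$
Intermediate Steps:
$U{\left(F,I \right)} = 2 I$
$p{\left(g \right)} = -5 + g$ ($p{\left(g \right)} = 5 \left(-1\right) + g = -5 + g$)
$p^{2}{\left(U{\left(6,4 \right)} \right)} = \left(-5 + 2 \cdot 4\right)^{2} = \left(-5 + 8\right)^{2} = 3^{2} = 9$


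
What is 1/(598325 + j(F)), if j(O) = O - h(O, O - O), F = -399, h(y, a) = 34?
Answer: 1/597892 ≈ 1.6725e-6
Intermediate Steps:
j(O) = -34 + O (j(O) = O - 1*34 = O - 34 = -34 + O)
1/(598325 + j(F)) = 1/(598325 + (-34 - 399)) = 1/(598325 - 433) = 1/597892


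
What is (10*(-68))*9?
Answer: -6120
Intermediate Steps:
(10*(-68))*9 = -680*9 = -6120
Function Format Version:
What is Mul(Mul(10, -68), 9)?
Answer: -6120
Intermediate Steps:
Mul(Mul(10, -68), 9) = Mul(-680, 9) = -6120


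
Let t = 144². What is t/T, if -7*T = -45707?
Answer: 145152/45707 ≈ 3.1757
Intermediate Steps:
T = 45707/7 (T = -⅐*(-45707) = 45707/7 ≈ 6529.6)
t = 20736
t/T = 20736/(45707/7) = 20736*(7/45707) = 145152/45707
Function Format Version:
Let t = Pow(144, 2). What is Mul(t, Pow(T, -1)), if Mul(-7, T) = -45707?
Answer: Rational(145152, 45707) ≈ 3.1757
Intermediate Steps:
T = Rational(45707, 7) (T = Mul(Rational(-1, 7), -45707) = Rational(45707, 7) ≈ 6529.6)
t = 20736
Mul(t, Pow(T, -1)) = Mul(20736, Pow(Rational(45707, 7), -1)) = Mul(20736, Rational(7, 45707)) = Rational(145152, 45707)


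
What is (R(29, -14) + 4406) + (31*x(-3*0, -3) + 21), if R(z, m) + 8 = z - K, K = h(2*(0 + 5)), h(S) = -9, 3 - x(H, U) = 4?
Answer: 4426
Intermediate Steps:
x(H, U) = -1 (x(H, U) = 3 - 1*4 = 3 - 4 = -1)
K = -9
R(z, m) = 1 + z (R(z, m) = -8 + (z - 1*(-9)) = -8 + (z + 9) = -8 + (9 + z) = 1 + z)
(R(29, -14) + 4406) + (31*x(-3*0, -3) + 21) = ((1 + 29) + 4406) + (31*(-1) + 21) = (30 + 4406) + (-31 + 21) = 4436 - 10 = 4426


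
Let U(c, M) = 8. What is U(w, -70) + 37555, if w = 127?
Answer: 37563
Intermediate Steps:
U(w, -70) + 37555 = 8 + 37555 = 37563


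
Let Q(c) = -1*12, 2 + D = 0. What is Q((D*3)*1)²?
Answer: 144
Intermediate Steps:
D = -2 (D = -2 + 0 = -2)
Q(c) = -12
Q((D*3)*1)² = (-12)² = 144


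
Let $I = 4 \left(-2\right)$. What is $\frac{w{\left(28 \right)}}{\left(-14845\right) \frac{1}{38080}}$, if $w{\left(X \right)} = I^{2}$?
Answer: $- \frac{487424}{2969} \approx -164.17$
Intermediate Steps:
$I = -8$
$w{\left(X \right)} = 64$ ($w{\left(X \right)} = \left(-8\right)^{2} = 64$)
$\frac{w{\left(28 \right)}}{\left(-14845\right) \frac{1}{38080}} = \frac{64}{\left(-14845\right) \frac{1}{38080}} = \frac{64}{- \frac{2969}{7616}} = 64 \left(- \frac{7616}{2969}\right) = - \frac{487424}{2969}$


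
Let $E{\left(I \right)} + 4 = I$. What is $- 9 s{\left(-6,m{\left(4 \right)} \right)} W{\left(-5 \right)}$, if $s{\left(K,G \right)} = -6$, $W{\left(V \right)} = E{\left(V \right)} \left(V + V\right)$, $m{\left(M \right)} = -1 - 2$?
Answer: $4860$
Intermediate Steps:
$E{\left(I \right)} = -4 + I$
$m{\left(M \right)} = -3$
$W{\left(V \right)} = 2 V \left(-4 + V\right)$ ($W{\left(V \right)} = \left(-4 + V\right) \left(V + V\right) = \left(-4 + V\right) 2 V = 2 V \left(-4 + V\right)$)
$- 9 s{\left(-6,m{\left(4 \right)} \right)} W{\left(-5 \right)} = \left(-9\right) \left(-6\right) 2 \left(-5\right) \left(-4 - 5\right) = 54 \cdot 2 \left(-5\right) \left(-9\right) = 54 \cdot 90 = 4860$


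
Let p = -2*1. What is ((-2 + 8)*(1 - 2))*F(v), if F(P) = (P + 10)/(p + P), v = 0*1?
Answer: 30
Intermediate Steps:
p = -2
v = 0
F(P) = (10 + P)/(-2 + P) (F(P) = (P + 10)/(-2 + P) = (10 + P)/(-2 + P))
((-2 + 8)*(1 - 2))*F(v) = ((-2 + 8)*(1 - 2))*((10 + 0)/(-2 + 0)) = (6*(-1))*(10/(-2)) = -(-3)*10 = -6*(-5) = 30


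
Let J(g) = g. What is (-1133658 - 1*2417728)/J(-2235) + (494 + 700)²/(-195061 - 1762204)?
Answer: 1389563444566/874897455 ≈ 1588.3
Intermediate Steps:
(-1133658 - 1*2417728)/J(-2235) + (494 + 700)²/(-195061 - 1762204) = (-1133658 - 1*2417728)/(-2235) + (494 + 700)²/(-195061 - 1762204) = (-1133658 - 2417728)*(-1/2235) + 1194²/(-1957265) = -3551386*(-1/2235) + 1425636*(-1/1957265) = 3551386/2235 - 1425636/1957265 = 1389563444566/874897455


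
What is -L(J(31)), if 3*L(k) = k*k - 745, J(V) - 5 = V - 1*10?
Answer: 23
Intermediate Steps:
J(V) = -5 + V (J(V) = 5 + (V - 1*10) = 5 + (V - 10) = 5 + (-10 + V) = -5 + V)
L(k) = -745/3 + k²/3 (L(k) = (k*k - 745)/3 = (k² - 745)/3 = (-745 + k²)/3 = -745/3 + k²/3)
-L(J(31)) = -(-745/3 + (-5 + 31)²/3) = -(-745/3 + (⅓)*26²) = -(-745/3 + (⅓)*676) = -(-745/3 + 676/3) = -1*(-23) = 23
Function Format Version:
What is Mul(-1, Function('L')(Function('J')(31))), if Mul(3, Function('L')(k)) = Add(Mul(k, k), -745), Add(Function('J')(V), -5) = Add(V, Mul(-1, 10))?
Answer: 23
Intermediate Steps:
Function('J')(V) = Add(-5, V) (Function('J')(V) = Add(5, Add(V, Mul(-1, 10))) = Add(5, Add(V, -10)) = Add(5, Add(-10, V)) = Add(-5, V))
Function('L')(k) = Add(Rational(-745, 3), Mul(Rational(1, 3), Pow(k, 2))) (Function('L')(k) = Mul(Rational(1, 3), Add(Mul(k, k), -745)) = Mul(Rational(1, 3), Add(Pow(k, 2), -745)) = Mul(Rational(1, 3), Add(-745, Pow(k, 2))) = Add(Rational(-745, 3), Mul(Rational(1, 3), Pow(k, 2))))
Mul(-1, Function('L')(Function('J')(31))) = Mul(-1, Add(Rational(-745, 3), Mul(Rational(1, 3), Pow(Add(-5, 31), 2)))) = Mul(-1, Add(Rational(-745, 3), Mul(Rational(1, 3), Pow(26, 2)))) = Mul(-1, Add(Rational(-745, 3), Mul(Rational(1, 3), 676))) = Mul(-1, Add(Rational(-745, 3), Rational(676, 3))) = Mul(-1, -23) = 23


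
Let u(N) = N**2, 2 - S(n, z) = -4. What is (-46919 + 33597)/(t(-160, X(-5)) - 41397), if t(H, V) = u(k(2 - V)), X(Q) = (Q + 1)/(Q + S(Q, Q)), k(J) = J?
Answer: 13322/41361 ≈ 0.32209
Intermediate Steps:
S(n, z) = 6 (S(n, z) = 2 - 1*(-4) = 2 + 4 = 6)
X(Q) = (1 + Q)/(6 + Q) (X(Q) = (Q + 1)/(Q + 6) = (1 + Q)/(6 + Q))
t(H, V) = (2 - V)**2
(-46919 + 33597)/(t(-160, X(-5)) - 41397) = (-46919 + 33597)/((-2 + (1 - 5)/(6 - 5))**2 - 41397) = -13322/((-2 - 4/1)**2 - 41397) = -13322/((-2 + 1*(-4))**2 - 41397) = -13322/((-2 - 4)**2 - 41397) = -13322/((-6)**2 - 41397) = -13322/(36 - 41397) = -13322/(-41361) = -13322*(-1/41361) = 13322/41361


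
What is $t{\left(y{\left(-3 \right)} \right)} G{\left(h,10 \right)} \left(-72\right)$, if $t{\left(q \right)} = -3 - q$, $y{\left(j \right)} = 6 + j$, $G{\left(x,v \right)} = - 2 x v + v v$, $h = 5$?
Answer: $0$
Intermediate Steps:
$G{\left(x,v \right)} = v^{2} - 2 v x$ ($G{\left(x,v \right)} = - 2 v x + v^{2} = v^{2} - 2 v x$)
$t{\left(y{\left(-3 \right)} \right)} G{\left(h,10 \right)} \left(-72\right) = \left(-3 - \left(6 - 3\right)\right) 10 \left(10 - 10\right) \left(-72\right) = \left(-3 - 3\right) 10 \left(10 - 10\right) \left(-72\right) = \left(-3 - 3\right) 10 \cdot 0 \left(-72\right) = \left(-6\right) 0 \left(-72\right) = 0 \left(-72\right) = 0$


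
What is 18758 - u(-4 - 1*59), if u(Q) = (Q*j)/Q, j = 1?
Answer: 18757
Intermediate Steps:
u(Q) = 1 (u(Q) = (Q*1)/Q = Q/Q = 1)
18758 - u(-4 - 1*59) = 18758 - 1*1 = 18758 - 1 = 18757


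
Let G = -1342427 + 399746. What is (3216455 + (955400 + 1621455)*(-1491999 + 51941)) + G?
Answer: -3710818383816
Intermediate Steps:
G = -942681
(3216455 + (955400 + 1621455)*(-1491999 + 51941)) + G = (3216455 + (955400 + 1621455)*(-1491999 + 51941)) - 942681 = (3216455 + 2576855*(-1440058)) - 942681 = (3216455 - 3710820657590) - 942681 = -3710817441135 - 942681 = -3710818383816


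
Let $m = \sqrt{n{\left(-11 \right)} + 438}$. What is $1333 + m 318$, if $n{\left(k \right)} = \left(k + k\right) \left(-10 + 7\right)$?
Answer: $1333 + 1908 \sqrt{14} \approx 8472.1$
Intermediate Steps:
$n{\left(k \right)} = - 6 k$ ($n{\left(k \right)} = 2 k \left(-3\right) = - 6 k$)
$m = 6 \sqrt{14}$ ($m = \sqrt{\left(-6\right) \left(-11\right) + 438} = \sqrt{66 + 438} = \sqrt{504} = 6 \sqrt{14} \approx 22.45$)
$1333 + m 318 = 1333 + 6 \sqrt{14} \cdot 318 = 1333 + 1908 \sqrt{14}$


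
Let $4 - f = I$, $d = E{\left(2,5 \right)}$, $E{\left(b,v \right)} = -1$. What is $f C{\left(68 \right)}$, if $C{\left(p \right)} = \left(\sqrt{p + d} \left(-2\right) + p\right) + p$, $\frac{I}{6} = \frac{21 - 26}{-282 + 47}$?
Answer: $\frac{24752}{47} - \frac{364 \sqrt{67}}{47} \approx 463.25$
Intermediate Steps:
$d = -1$
$I = \frac{6}{47}$ ($I = 6 \frac{21 - 26}{-282 + 47} = 6 \left(- \frac{5}{-235}\right) = 6 \left(\left(-5\right) \left(- \frac{1}{235}\right)\right) = 6 \cdot \frac{1}{47} = \frac{6}{47} \approx 0.12766$)
$f = \frac{182}{47}$ ($f = 4 - \frac{6}{47} = \frac{182}{47} \approx 3.8723$)
$C{\left(p \right)} = - 2 \sqrt{-1 + p} + 2 p$ ($C{\left(p \right)} = \left(\sqrt{p - 1} \left(-2\right) + p\right) + p = \left(\sqrt{-1 + p} \left(-2\right) + p\right) + p = \left(- 2 \sqrt{-1 + p} + p\right) + p = \left(p - 2 \sqrt{-1 + p}\right) + p = - 2 \sqrt{-1 + p} + 2 p$)
$f C{\left(68 \right)} = \frac{182 \left(- 2 \sqrt{-1 + 68} + 2 \cdot 68\right)}{47} = \frac{182 \left(- 2 \sqrt{67} + 136\right)}{47} = \frac{182 \left(136 - 2 \sqrt{67}\right)}{47} = \frac{24752}{47} - \frac{364 \sqrt{67}}{47}$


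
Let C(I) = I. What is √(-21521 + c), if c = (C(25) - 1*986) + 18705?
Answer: I*√3777 ≈ 61.457*I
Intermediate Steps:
c = 17744 (c = (25 - 1*986) + 18705 = (25 - 986) + 18705 = -961 + 18705 = 17744)
√(-21521 + c) = √(-21521 + 17744) = √(-3777) = I*√3777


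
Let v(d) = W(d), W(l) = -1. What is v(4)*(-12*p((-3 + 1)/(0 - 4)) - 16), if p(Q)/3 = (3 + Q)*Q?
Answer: 79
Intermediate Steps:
p(Q) = 3*Q*(3 + Q) (p(Q) = 3*((3 + Q)*Q) = 3*(Q*(3 + Q)) = 3*Q*(3 + Q))
v(d) = -1
v(4)*(-12*p((-3 + 1)/(0 - 4)) - 16) = -(-36*(-3 + 1)/(0 - 4)*(3 + (-3 + 1)/(0 - 4)) - 16) = -(-36*(-2/(-4))*(3 - 2/(-4)) - 16) = -(-36*(-2*(-¼))*(3 - 2*(-¼)) - 16) = -(-36*(3 + ½)/2 - 16) = -(-36*7/(2*2) - 16) = -(-12*21/4 - 16) = -(-63 - 16) = -1*(-79) = 79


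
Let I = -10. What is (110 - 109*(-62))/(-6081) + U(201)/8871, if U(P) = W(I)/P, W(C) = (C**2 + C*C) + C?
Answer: -4081658746/3614284917 ≈ -1.1293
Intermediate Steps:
W(C) = C + 2*C**2 (W(C) = (C**2 + C**2) + C = 2*C**2 + C = C + 2*C**2)
U(P) = 190/P (U(P) = (-10*(1 + 2*(-10)))/P = (-10*(1 - 20))/P = (-10*(-19))/P = 190/P)
(110 - 109*(-62))/(-6081) + U(201)/8871 = (110 - 109*(-62))/(-6081) + (190/201)/8871 = (110 + 6758)*(-1/6081) + (190*(1/201))*(1/8871) = 6868*(-1/6081) + (190/201)*(1/8871) = -6868/6081 + 190/1783071 = -4081658746/3614284917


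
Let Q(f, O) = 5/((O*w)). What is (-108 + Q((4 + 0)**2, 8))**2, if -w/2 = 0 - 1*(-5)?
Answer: 2989441/256 ≈ 11678.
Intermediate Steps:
w = -10 (w = -2*(0 - 1*(-5)) = -2*(0 + 5) = -2*5 = -10)
Q(f, O) = -1/(2*O) (Q(f, O) = 5/((O*(-10))) = 5/((-10*O)) = 5*(-1/(10*O)) = -1/(2*O))
(-108 + Q((4 + 0)**2, 8))**2 = (-108 - 1/2/8)**2 = (-108 - 1/2*1/8)**2 = (-108 - 1/16)**2 = (-1729/16)**2 = 2989441/256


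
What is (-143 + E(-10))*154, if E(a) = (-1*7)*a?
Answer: -11242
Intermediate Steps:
E(a) = -7*a
(-143 + E(-10))*154 = (-143 - 7*(-10))*154 = (-143 + 70)*154 = -73*154 = -11242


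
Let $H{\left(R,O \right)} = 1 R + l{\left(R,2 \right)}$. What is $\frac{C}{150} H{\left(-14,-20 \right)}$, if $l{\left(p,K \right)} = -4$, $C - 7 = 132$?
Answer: $- \frac{417}{25} \approx -16.68$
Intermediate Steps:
$C = 139$ ($C = 7 + 132 = 139$)
$H{\left(R,O \right)} = -4 + R$ ($H{\left(R,O \right)} = 1 R - 4 = R - 4 = -4 + R$)
$\frac{C}{150} H{\left(-14,-20 \right)} = \frac{139}{150} \left(-4 - 14\right) = 139 \cdot \frac{1}{150} \left(-18\right) = \frac{139}{150} \left(-18\right) = - \frac{417}{25}$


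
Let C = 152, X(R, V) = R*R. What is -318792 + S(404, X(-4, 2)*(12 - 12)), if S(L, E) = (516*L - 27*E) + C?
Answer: -110176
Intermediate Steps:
X(R, V) = R²
S(L, E) = 152 - 27*E + 516*L (S(L, E) = (516*L - 27*E) + 152 = (-27*E + 516*L) + 152 = 152 - 27*E + 516*L)
-318792 + S(404, X(-4, 2)*(12 - 12)) = -318792 + (152 - 27*(-4)²*(12 - 12) + 516*404) = -318792 + (152 - 432*0 + 208464) = -318792 + (152 - 27*0 + 208464) = -318792 + (152 + 0 + 208464) = -318792 + 208616 = -110176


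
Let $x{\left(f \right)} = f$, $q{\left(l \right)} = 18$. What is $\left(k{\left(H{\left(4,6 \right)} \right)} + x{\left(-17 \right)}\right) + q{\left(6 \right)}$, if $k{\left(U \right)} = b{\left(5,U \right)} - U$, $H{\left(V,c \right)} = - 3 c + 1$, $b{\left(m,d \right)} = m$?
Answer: $23$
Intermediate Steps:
$H{\left(V,c \right)} = 1 - 3 c$
$k{\left(U \right)} = 5 - U$
$\left(k{\left(H{\left(4,6 \right)} \right)} + x{\left(-17 \right)}\right) + q{\left(6 \right)} = \left(\left(5 - \left(1 - 18\right)\right) - 17\right) + 18 = \left(\left(5 - -17\right) - 17\right) + 18 = \left(\left(5 + 17\right) - 17\right) + 18 = \left(22 - 17\right) + 18 = 5 + 18 = 23$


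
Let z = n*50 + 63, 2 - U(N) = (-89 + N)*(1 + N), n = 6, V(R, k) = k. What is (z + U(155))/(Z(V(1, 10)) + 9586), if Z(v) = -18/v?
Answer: -49655/47921 ≈ -1.0362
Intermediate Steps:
U(N) = 2 - (1 + N)*(-89 + N) (U(N) = 2 - (-89 + N)*(1 + N) = 2 - (1 + N)*(-89 + N))
z = 363 (z = 6*50 + 63 = 300 + 63 = 363)
(z + U(155))/(Z(V(1, 10)) + 9586) = (363 + (91 - 1*155² + 88*155))/(-18/10 + 9586) = (363 + (91 - 1*24025 + 13640))/(-18*⅒ + 9586) = (363 + (91 - 24025 + 13640))/(-9/5 + 9586) = (363 - 10294)/(47921/5) = -9931*5/47921 = -49655/47921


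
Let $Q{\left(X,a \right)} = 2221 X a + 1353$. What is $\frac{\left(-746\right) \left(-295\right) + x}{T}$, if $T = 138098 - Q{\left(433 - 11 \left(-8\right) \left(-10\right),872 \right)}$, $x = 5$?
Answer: $\frac{220075}{865847009} \approx 0.00025417$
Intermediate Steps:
$Q{\left(X,a \right)} = 1353 + 2221 X a$ ($Q{\left(X,a \right)} = 2221 X a + 1353 = 1353 + 2221 X a$)
$T = 865847009$ ($T = 138098 - \left(1353 + 2221 \left(433 - 11 \left(-8\right) \left(-10\right)\right) 872\right) = 138098 - \left(1353 + 2221 \left(433 - \left(-88\right) \left(-10\right)\right) 872\right) = 138098 - \left(1353 + 2221 \left(433 - 880\right) 872\right) = 138098 - \left(1353 + 2221 \left(-447\right) 872\right) = 138098 - \left(1353 - 865710264\right) = 138098 - -865708911 = 138098 + 865708911 = 865847009$)
$\frac{\left(-746\right) \left(-295\right) + x}{T} = \frac{\left(-746\right) \left(-295\right) + 5}{865847009} = \left(220070 + 5\right) \frac{1}{865847009} = 220075 \cdot \frac{1}{865847009} = \frac{220075}{865847009}$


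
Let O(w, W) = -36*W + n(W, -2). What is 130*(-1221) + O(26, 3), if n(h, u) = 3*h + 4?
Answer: -158825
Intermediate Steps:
n(h, u) = 4 + 3*h
O(w, W) = 4 - 33*W (O(w, W) = -36*W + (4 + 3*W) = 4 - 33*W)
130*(-1221) + O(26, 3) = 130*(-1221) + (4 - 33*3) = -158730 + (4 - 99) = -158730 - 95 = -158825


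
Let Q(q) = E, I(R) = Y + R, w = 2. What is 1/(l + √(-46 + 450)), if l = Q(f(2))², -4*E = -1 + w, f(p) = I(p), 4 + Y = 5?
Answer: -16/103423 + 512*√101/103423 ≈ 0.049598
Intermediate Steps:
Y = 1 (Y = -4 + 5 = 1)
I(R) = 1 + R
f(p) = 1 + p
E = -¼ (E = -(-1 + 2)/4 = -¼*1 = -¼ ≈ -0.25000)
Q(q) = -¼
l = 1/16 (l = (-¼)² = 1/16 ≈ 0.062500)
1/(l + √(-46 + 450)) = 1/(1/16 + √(-46 + 450)) = 1/(1/16 + √404) = 1/(1/16 + 2*√101)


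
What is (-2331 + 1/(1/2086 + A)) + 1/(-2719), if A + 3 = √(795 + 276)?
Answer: -29289052634029992/12565029387173 + 13054188*√119/4621195067 ≈ -2331.0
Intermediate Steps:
A = -3 + 3*√119 (A = -3 + √(795 + 276) = -3 + √1071 = -3 + 3*√119 ≈ 29.726)
(-2331 + 1/(1/2086 + A)) + 1/(-2719) = (-2331 + 1/(1/2086 + (-3 + 3*√119))) + 1/(-2719) = (-2331 + 1/(1/2086 + (-3 + 3*√119))) - 1/2719 = (-2331 + 1/(-6257/2086 + 3*√119)) - 1/2719 = -6337990/2719 + 1/(-6257/2086 + 3*√119)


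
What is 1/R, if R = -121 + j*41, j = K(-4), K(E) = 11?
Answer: 1/330 ≈ 0.0030303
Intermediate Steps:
j = 11
R = 330 (R = -121 + 11*41 = -121 + 451 = 330)
1/R = 1/330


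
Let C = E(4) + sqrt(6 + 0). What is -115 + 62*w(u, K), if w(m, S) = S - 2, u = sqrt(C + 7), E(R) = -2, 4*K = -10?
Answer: -394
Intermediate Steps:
K = -5/2 (K = (1/4)*(-10) = -5/2 ≈ -2.5000)
C = -2 + sqrt(6) (C = -2 + sqrt(6 + 0) = -2 + sqrt(6) ≈ 0.44949)
u = sqrt(5 + sqrt(6)) (u = sqrt((-2 + sqrt(6)) + 7) = sqrt(5 + sqrt(6)) ≈ 2.7294)
w(m, S) = -2 + S
-115 + 62*w(u, K) = -115 + 62*(-2 - 5/2) = -115 + 62*(-9/2) = -115 - 279 = -394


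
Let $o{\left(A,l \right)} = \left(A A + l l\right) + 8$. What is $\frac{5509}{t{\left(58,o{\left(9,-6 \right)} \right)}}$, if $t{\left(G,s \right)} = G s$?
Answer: $\frac{5509}{7250} \approx 0.75986$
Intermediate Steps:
$o{\left(A,l \right)} = 8 + A^{2} + l^{2}$ ($o{\left(A,l \right)} = \left(A^{2} + l^{2}\right) + 8 = 8 + A^{2} + l^{2}$)
$\frac{5509}{t{\left(58,o{\left(9,-6 \right)} \right)}} = \frac{5509}{58 \left(8 + 9^{2} + \left(-6\right)^{2}\right)} = \frac{5509}{58 \left(8 + 81 + 36\right)} = \frac{5509}{58 \cdot 125} = \frac{5509}{7250}$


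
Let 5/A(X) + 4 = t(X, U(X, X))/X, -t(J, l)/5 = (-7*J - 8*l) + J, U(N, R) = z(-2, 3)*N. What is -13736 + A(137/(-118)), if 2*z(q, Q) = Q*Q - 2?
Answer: -2280171/166 ≈ -13736.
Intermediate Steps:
z(q, Q) = -1 + Q²/2 (z(q, Q) = (Q*Q - 2)/2 = (Q² - 2)/2 = (-2 + Q²)/2 = -1 + Q²/2)
U(N, R) = 7*N/2 (U(N, R) = (-1 + (½)*3²)*N = (-1 + (½)*9)*N = (-1 + 9/2)*N = 7*N/2)
t(J, l) = 30*J + 40*l (t(J, l) = -5*((-7*J - 8*l) + J) = -5*((-8*l - 7*J) + J) = -5*(-8*l - 6*J) = 30*J + 40*l)
A(X) = 5/166 (A(X) = 5/(-4 + (30*X + 40*(7*X/2))/X) = 5/(-4 + (30*X + 140*X)/X) = 5/(-4 + (170*X)/X) = 5/(-4 + 170) = 5/166)
-13736 + A(137/(-118)) = -13736 + 5/166 = -2280171/166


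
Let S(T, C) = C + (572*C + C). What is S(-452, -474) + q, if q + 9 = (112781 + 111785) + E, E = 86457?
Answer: 38938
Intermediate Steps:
q = 311014 (q = -9 + ((112781 + 111785) + 86457) = -9 + (224566 + 86457) = -9 + 311023 = 311014)
S(T, C) = 574*C (S(T, C) = C + 573*C = 574*C)
S(-452, -474) + q = 574*(-474) + 311014 = -272076 + 311014 = 38938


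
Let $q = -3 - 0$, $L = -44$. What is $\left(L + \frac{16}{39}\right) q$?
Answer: $\frac{1700}{13} \approx 130.77$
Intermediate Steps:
$q = -3$ ($q = -3 + 0 = -3$)
$\left(L + \frac{16}{39}\right) q = \left(-44 + \frac{16}{39}\right) \left(-3\right) = \left(- \frac{1700}{39}\right) \left(-3\right) = \frac{1700}{13}$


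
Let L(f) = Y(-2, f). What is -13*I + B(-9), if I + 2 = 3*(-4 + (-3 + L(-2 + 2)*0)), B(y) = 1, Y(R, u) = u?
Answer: 300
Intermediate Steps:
L(f) = f
I = -23 (I = -2 + 3*(-4 + (-3 + (-2 + 2)*0)) = -2 + 3*(-4 + (-3 + 0*0)) = -2 + 3*(-4 + (-3 + 0)) = -2 + 3*(-4 - 3) = -2 + 3*(-7) = -2 - 21 = -23)
-13*I + B(-9) = -13*(-23) + 1 = 299 + 1 = 300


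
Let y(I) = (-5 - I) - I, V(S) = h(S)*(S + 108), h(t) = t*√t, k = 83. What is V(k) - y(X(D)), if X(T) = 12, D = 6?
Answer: 29 + 15853*√83 ≈ 1.4446e+5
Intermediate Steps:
h(t) = t^(3/2)
V(S) = S^(3/2)*(108 + S) (V(S) = S^(3/2)*(S + 108) = S^(3/2)*(108 + S))
y(I) = -5 - 2*I
V(k) - y(X(D)) = 83^(3/2)*(108 + 83) - (-5 - 2*12) = (83*√83)*191 - (-5 - 24) = 15853*√83 - 1*(-29) = 15853*√83 + 29 = 29 + 15853*√83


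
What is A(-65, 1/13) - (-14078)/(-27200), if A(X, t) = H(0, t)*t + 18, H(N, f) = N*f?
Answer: 237761/13600 ≈ 17.482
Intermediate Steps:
A(X, t) = 18 (A(X, t) = (0*t)*t + 18 = 0*t + 18 = 0 + 18 = 18)
A(-65, 1/13) - (-14078)/(-27200) = 18 - (-14078)/(-27200) = 18 - (-14078)*(-1)/27200 = 18 - 1*7039/13600 = 18 - 7039/13600 = 237761/13600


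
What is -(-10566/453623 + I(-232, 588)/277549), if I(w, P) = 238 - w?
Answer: 2719379924/125902610027 ≈ 0.021599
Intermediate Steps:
-(-10566/453623 + I(-232, 588)/277549) = -(-10566/453623 + (238 - 1*(-232))/277549) = -(-10566*1/453623 + (238 + 232)*(1/277549)) = -(-10566/453623 + 470*(1/277549)) = -(-10566/453623 + 470/277549) = -1*(-2719379924/125902610027) = 2719379924/125902610027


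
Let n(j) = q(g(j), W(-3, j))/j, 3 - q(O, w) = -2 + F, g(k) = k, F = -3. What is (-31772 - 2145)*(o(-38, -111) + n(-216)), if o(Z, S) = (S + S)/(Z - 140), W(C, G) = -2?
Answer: -98630636/2403 ≈ -41045.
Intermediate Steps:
q(O, w) = 8 (q(O, w) = 3 - (-2 - 3) = 3 - 1*(-5) = 3 + 5 = 8)
o(Z, S) = 2*S/(-140 + Z) (o(Z, S) = (2*S)/(-140 + Z) = 2*S/(-140 + Z))
n(j) = 8/j
(-31772 - 2145)*(o(-38, -111) + n(-216)) = (-31772 - 2145)*(2*(-111)/(-140 - 38) + 8/(-216)) = -33917*(2*(-111)/(-178) + 8*(-1/216)) = -33917*(2*(-111)*(-1/178) - 1/27) = -33917*(111/89 - 1/27) = -33917*2908/2403 = -98630636/2403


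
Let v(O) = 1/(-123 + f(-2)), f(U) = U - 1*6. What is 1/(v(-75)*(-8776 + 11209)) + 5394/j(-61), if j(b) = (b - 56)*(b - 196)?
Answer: 340169/2709551 ≈ 0.12554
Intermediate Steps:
f(U) = -6 + U (f(U) = U - 6 = -6 + U)
v(O) = -1/131 (v(O) = 1/(-123 + (-6 - 2)) = 1/(-123 - 8) = 1/(-131) = -1/131)
j(b) = (-196 + b)*(-56 + b) (j(b) = (-56 + b)*(-196 + b) = (-196 + b)*(-56 + b))
1/(v(-75)*(-8776 + 11209)) + 5394/j(-61) = 1/((-1/131)*(-8776 + 11209)) + 5394/(10976 + (-61)² - 252*(-61)) = -131/2433 + 5394/(10976 + 3721 + 15372) = -131*1/2433 + 5394/30069 = -131/2433 + 5394*(1/30069) = -131/2433 + 1798/10023 = 340169/2709551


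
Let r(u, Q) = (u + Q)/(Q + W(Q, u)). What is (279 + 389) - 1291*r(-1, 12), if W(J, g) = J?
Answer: 1831/24 ≈ 76.292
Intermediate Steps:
r(u, Q) = (Q + u)/(2*Q) (r(u, Q) = (u + Q)/(Q + Q) = (Q + u)/((2*Q)) = (Q + u)*(1/(2*Q)) = (Q + u)/(2*Q))
(279 + 389) - 1291*r(-1, 12) = (279 + 389) - 1291*(12 - 1)/(2*12) = 668 - 1291*11/(2*12) = 668 - 1291*11/24 = 668 - 14201/24 = 1831/24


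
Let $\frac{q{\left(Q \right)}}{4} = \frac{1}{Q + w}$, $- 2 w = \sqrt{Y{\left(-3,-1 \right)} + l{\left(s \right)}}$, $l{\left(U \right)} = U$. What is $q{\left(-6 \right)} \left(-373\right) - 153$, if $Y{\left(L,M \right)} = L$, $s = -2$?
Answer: $\frac{13011}{149} - \frac{2984 i \sqrt{5}}{149} \approx 87.322 - 44.781 i$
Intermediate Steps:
$w = - \frac{i \sqrt{5}}{2}$ ($w = - \frac{\sqrt{-3 - 2}}{2} = - \frac{\sqrt{-5}}{2} = - \frac{i \sqrt{5}}{2} \approx - 1.118 i$)
$q{\left(Q \right)} = \frac{4}{Q - \frac{i \sqrt{5}}{2}}$
$q{\left(-6 \right)} \left(-373\right) - 153 = \frac{8}{2 \left(-6\right) - i \sqrt{5}} \left(-373\right) - 153 = \frac{8}{-12 - i \sqrt{5}} \left(-373\right) - 153 = - \frac{2984}{-12 - i \sqrt{5}} - 153 = -153 - \frac{2984}{-12 - i \sqrt{5}}$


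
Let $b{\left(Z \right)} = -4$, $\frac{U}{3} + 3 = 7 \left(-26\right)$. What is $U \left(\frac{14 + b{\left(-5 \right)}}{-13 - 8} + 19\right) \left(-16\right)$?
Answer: $\frac{1151440}{7} \approx 1.6449 \cdot 10^{5}$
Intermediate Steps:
$U = -555$ ($U = -9 + 3 \cdot 7 \left(-26\right) = -9 + 3 \left(-182\right) = -9 - 546 = -555$)
$U \left(\frac{14 + b{\left(-5 \right)}}{-13 - 8} + 19\right) \left(-16\right) = - 555 \left(\frac{14 - 4}{-13 - 8} + 19\right) \left(-16\right) = - 555 \left(\frac{10}{-21} + 19\right) \left(-16\right) = - 555 \left(10 \left(- \frac{1}{21}\right) + 19\right) \left(-16\right) = - 555 \left(- \frac{10}{21} + 19\right) \left(-16\right) = - 555 \cdot \frac{389}{21} \left(-16\right) = \left(-555\right) \left(- \frac{6224}{21}\right) = \frac{1151440}{7}$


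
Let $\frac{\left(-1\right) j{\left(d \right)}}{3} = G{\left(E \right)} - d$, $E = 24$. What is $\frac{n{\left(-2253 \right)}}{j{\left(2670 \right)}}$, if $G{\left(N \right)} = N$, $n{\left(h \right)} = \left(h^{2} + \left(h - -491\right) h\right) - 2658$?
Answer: $\frac{334931}{294} \approx 1139.2$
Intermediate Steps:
$n{\left(h \right)} = -2658 + h^{2} + h \left(491 + h\right)$ ($n{\left(h \right)} = \left(h^{2} + \left(h + 491\right) h\right) - 2658 = \left(h^{2} + \left(491 + h\right) h\right) - 2658 = \left(h^{2} + h \left(491 + h\right)\right) - 2658 = -2658 + h^{2} + h \left(491 + h\right)$)
$j{\left(d \right)} = -72 + 3 d$ ($j{\left(d \right)} = - 3 \left(24 - d\right) = -72 + 3 d$)
$\frac{n{\left(-2253 \right)}}{j{\left(2670 \right)}} = \frac{-2658 + 2 \left(-2253\right)^{2} + 491 \left(-2253\right)}{-72 + 3 \cdot 2670} = \frac{-2658 + 2 \cdot 5076009 - 1106223}{-72 + 8010} = \frac{-2658 + 10152018 - 1106223}{7938} = 9043137 \cdot \frac{1}{7938} = \frac{334931}{294}$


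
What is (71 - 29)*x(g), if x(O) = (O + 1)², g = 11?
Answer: 6048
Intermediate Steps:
x(O) = (1 + O)²
(71 - 29)*x(g) = (71 - 29)*(1 + 11)² = 42*12² = 42*144 = 6048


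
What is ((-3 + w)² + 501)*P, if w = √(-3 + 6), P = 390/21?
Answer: 66690/7 - 780*√3/7 ≈ 9334.1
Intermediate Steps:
P = 130/7 (P = 390*(1/21) = 130/7 ≈ 18.571)
w = √3 ≈ 1.7320
((-3 + w)² + 501)*P = ((-3 + √3)² + 501)*(130/7) = (501 + (-3 + √3)²)*(130/7) = 65130/7 + 130*(-3 + √3)²/7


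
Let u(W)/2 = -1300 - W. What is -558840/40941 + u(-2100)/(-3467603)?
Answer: -645966922040/47322378141 ≈ -13.650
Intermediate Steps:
u(W) = -2600 - 2*W (u(W) = 2*(-1300 - W) = -2600 - 2*W)
-558840/40941 + u(-2100)/(-3467603) = -558840/40941 + (-2600 - 2*(-2100))/(-3467603) = -558840*1/40941 + (-2600 + 4200)*(-1/3467603) = -186280/13647 + 1600*(-1/3467603) = -186280/13647 - 1600/3467603 = -645966922040/47322378141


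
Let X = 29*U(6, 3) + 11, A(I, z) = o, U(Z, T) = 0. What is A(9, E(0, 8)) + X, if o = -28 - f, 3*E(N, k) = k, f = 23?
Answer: -40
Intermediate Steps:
E(N, k) = k/3
o = -51 (o = -28 - 1*23 = -28 - 23 = -51)
A(I, z) = -51
X = 11 (X = 29*0 + 11 = 0 + 11 = 11)
A(9, E(0, 8)) + X = -51 + 11 = -40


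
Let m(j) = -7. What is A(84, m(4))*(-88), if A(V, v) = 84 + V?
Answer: -14784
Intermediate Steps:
A(84, m(4))*(-88) = (84 + 84)*(-88) = 168*(-88) = -14784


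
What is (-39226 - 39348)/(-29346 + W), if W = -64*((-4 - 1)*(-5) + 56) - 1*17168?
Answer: 39287/25849 ≈ 1.5199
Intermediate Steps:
W = -22352 (W = -64*(-5*(-5) + 56) - 17168 = -64*(25 + 56) - 17168 = -64*81 - 17168 = -5184 - 17168 = -22352)
(-39226 - 39348)/(-29346 + W) = (-39226 - 39348)/(-29346 - 22352) = -78574/(-51698) = -78574*(-1/51698) = 39287/25849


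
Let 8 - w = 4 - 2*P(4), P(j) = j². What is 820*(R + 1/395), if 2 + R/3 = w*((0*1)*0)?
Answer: -388516/79 ≈ -4917.9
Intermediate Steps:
w = 36 (w = 8 - (4 - 2*4²) = 8 - (4 - 2*16) = 8 - (4 - 32) = 8 - 1*(-28) = 8 + 28 = 36)
R = -6 (R = -6 + 3*(36*((0*1)*0)) = -6 + 3*(36*(0*0)) = -6 + 3*(36*0) = -6 + 3*0 = -6 + 0 = -6)
820*(R + 1/395) = 820*(-6 + 1/395) = 820*(-2369/395) = -388516/79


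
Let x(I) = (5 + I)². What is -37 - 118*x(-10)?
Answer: -2987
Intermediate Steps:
-37 - 118*x(-10) = -37 - 118*(5 - 10)² = -37 - 118*(-5)² = -37 - 118*25 = -37 - 2950 = -2987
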